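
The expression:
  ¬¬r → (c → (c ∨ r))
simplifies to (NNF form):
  True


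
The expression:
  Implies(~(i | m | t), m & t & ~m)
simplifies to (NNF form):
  i | m | t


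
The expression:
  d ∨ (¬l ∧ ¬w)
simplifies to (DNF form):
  d ∨ (¬l ∧ ¬w)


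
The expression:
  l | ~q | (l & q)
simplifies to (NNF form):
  l | ~q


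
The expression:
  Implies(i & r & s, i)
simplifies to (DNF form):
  True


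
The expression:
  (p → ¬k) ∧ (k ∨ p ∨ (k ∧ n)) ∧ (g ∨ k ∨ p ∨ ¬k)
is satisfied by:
  {k: True, p: False}
  {p: True, k: False}


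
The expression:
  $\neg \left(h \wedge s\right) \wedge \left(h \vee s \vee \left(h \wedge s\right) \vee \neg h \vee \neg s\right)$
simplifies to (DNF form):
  $\neg h \vee \neg s$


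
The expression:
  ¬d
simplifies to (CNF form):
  ¬d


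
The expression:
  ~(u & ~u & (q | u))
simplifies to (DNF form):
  True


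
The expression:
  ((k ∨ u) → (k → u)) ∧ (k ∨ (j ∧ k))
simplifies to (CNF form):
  k ∧ u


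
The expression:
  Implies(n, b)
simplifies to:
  b | ~n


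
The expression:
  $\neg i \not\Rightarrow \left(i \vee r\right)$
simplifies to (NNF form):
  $\neg i \wedge \neg r$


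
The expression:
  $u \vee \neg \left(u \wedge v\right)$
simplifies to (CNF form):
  $\text{True}$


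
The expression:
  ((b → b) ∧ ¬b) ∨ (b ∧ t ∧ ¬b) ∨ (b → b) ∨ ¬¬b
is always true.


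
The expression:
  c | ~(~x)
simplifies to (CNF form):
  c | x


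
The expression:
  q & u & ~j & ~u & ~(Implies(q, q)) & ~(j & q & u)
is never true.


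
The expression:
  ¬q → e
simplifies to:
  e ∨ q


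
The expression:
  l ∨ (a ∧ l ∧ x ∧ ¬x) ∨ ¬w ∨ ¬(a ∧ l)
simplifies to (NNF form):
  True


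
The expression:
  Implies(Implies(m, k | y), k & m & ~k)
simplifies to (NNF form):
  m & ~k & ~y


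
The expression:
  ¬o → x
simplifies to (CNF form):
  o ∨ x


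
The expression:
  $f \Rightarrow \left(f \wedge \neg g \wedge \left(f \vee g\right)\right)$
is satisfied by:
  {g: False, f: False}
  {f: True, g: False}
  {g: True, f: False}


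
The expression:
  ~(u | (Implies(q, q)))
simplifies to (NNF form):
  False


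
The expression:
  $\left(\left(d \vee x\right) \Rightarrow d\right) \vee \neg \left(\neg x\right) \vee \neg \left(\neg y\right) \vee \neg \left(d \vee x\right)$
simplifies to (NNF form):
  $\text{True}$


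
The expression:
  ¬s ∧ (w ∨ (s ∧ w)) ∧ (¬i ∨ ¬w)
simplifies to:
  w ∧ ¬i ∧ ¬s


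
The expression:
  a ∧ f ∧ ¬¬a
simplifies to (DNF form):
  a ∧ f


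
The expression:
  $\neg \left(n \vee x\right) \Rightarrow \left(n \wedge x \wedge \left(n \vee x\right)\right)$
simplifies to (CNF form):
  $n \vee x$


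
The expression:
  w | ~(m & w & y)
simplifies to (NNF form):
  True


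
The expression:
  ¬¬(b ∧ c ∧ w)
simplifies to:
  b ∧ c ∧ w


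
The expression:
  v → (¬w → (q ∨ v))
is always true.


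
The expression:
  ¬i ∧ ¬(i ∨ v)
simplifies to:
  ¬i ∧ ¬v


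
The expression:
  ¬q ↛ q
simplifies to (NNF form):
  True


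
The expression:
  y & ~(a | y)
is never true.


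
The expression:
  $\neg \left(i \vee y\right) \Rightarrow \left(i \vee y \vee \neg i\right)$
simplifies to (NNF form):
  $\text{True}$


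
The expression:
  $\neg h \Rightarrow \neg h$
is always true.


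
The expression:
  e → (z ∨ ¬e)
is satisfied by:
  {z: True, e: False}
  {e: False, z: False}
  {e: True, z: True}


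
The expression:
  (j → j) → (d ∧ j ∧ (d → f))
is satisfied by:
  {j: True, d: True, f: True}


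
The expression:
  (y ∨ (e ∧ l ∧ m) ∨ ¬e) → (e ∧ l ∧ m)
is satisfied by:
  {m: True, e: True, l: True, y: False}
  {m: True, e: True, l: False, y: False}
  {e: True, l: True, m: False, y: False}
  {e: True, m: False, l: False, y: False}
  {y: True, m: True, e: True, l: True}


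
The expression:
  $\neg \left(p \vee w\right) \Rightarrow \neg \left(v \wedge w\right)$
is always true.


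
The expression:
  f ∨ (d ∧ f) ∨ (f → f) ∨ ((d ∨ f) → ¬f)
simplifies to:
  True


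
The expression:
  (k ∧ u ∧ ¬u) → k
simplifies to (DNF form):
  True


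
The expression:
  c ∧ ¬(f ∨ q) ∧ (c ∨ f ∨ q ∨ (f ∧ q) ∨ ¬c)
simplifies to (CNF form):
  c ∧ ¬f ∧ ¬q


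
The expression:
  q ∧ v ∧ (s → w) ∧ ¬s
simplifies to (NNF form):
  q ∧ v ∧ ¬s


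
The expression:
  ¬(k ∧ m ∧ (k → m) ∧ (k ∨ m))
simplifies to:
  ¬k ∨ ¬m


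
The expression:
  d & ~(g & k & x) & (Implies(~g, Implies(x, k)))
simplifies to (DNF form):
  (d & ~x) | (d & g & ~g) | (d & g & ~k) | (d & g & ~x) | (d & k & ~g) | (d & k & ~k) | (d & k & ~x) | (d & ~g & ~x) | (d & ~k & ~x)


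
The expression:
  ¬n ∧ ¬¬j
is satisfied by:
  {j: True, n: False}


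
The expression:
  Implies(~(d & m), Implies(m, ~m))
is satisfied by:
  {d: True, m: False}
  {m: False, d: False}
  {m: True, d: True}


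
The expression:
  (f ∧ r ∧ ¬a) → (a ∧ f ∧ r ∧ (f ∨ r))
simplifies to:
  a ∨ ¬f ∨ ¬r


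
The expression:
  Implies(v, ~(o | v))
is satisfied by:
  {v: False}


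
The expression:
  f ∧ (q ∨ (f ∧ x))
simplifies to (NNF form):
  f ∧ (q ∨ x)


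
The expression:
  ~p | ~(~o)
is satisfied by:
  {o: True, p: False}
  {p: False, o: False}
  {p: True, o: True}


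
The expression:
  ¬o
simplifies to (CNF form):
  ¬o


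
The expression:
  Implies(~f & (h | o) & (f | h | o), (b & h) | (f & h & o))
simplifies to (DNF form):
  f | (b & h) | (~h & ~o)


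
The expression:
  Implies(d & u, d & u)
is always true.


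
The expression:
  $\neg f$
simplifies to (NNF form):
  $\neg f$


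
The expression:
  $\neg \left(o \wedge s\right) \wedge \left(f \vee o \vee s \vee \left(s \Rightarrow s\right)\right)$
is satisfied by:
  {s: False, o: False}
  {o: True, s: False}
  {s: True, o: False}


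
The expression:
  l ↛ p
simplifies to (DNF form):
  l ∧ ¬p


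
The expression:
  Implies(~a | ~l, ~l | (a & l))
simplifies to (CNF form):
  a | ~l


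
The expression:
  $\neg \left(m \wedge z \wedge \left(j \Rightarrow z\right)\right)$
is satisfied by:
  {m: False, z: False}
  {z: True, m: False}
  {m: True, z: False}


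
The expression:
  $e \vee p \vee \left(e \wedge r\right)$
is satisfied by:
  {e: True, p: True}
  {e: True, p: False}
  {p: True, e: False}


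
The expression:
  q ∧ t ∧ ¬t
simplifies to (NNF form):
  False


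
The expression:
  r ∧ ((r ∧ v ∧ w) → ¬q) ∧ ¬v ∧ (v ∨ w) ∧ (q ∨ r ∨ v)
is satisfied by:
  {r: True, w: True, v: False}


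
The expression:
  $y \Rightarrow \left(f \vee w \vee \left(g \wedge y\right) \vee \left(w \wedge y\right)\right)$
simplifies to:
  $f \vee g \vee w \vee \neg y$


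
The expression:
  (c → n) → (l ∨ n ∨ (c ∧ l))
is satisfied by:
  {n: True, c: True, l: True}
  {n: True, c: True, l: False}
  {n: True, l: True, c: False}
  {n: True, l: False, c: False}
  {c: True, l: True, n: False}
  {c: True, l: False, n: False}
  {l: True, c: False, n: False}


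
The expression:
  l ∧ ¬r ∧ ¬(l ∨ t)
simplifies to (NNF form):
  False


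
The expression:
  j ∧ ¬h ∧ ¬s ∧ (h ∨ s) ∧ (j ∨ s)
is never true.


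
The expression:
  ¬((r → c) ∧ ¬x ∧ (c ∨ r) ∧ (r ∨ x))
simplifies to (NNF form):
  x ∨ ¬c ∨ ¬r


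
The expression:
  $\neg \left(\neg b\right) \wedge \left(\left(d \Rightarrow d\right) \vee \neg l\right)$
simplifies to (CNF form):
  $b$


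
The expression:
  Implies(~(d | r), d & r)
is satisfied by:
  {r: True, d: True}
  {r: True, d: False}
  {d: True, r: False}


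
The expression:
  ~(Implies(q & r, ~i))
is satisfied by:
  {r: True, i: True, q: True}


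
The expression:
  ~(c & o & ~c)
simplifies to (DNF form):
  True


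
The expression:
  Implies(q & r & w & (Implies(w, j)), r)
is always true.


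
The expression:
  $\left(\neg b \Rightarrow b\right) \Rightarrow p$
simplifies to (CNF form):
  $p \vee \neg b$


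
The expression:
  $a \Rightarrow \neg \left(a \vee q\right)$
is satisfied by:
  {a: False}


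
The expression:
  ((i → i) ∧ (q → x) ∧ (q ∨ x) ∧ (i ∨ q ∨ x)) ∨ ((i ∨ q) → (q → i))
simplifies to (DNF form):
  i ∨ x ∨ ¬q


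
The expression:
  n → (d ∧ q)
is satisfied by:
  {q: True, d: True, n: False}
  {q: True, d: False, n: False}
  {d: True, q: False, n: False}
  {q: False, d: False, n: False}
  {n: True, q: True, d: True}


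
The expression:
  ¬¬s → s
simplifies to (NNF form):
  True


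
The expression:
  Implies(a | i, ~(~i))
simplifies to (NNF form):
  i | ~a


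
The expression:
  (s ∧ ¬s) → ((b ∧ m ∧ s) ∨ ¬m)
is always true.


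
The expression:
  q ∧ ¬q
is never true.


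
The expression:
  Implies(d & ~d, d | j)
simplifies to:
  True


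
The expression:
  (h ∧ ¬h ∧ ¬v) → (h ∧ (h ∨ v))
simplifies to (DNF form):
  True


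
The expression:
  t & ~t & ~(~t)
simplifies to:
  False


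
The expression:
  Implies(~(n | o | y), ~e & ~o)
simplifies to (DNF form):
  n | o | y | ~e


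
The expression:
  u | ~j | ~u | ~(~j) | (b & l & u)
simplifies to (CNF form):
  True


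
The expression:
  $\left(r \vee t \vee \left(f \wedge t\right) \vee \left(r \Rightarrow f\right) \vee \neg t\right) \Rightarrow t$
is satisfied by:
  {t: True}


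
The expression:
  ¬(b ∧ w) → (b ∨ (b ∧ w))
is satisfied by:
  {b: True}


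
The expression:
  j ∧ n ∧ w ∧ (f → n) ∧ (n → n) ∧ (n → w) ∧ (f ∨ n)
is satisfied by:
  {j: True, w: True, n: True}


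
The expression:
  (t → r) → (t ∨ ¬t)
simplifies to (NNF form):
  True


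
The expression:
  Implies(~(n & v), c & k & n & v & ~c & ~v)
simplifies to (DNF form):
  n & v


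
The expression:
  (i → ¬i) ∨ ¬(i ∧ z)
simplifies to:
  ¬i ∨ ¬z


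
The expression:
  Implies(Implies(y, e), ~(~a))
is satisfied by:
  {a: True, y: True, e: False}
  {a: True, y: False, e: False}
  {a: True, e: True, y: True}
  {a: True, e: True, y: False}
  {y: True, e: False, a: False}


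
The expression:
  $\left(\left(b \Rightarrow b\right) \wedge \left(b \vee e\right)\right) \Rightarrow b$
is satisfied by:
  {b: True, e: False}
  {e: False, b: False}
  {e: True, b: True}


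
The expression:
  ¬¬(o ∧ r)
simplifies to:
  o ∧ r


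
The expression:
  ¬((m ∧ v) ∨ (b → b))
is never true.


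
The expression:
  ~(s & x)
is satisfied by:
  {s: False, x: False}
  {x: True, s: False}
  {s: True, x: False}


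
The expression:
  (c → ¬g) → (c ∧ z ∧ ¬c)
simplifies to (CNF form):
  c ∧ g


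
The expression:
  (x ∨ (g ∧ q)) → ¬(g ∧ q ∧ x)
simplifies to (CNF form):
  ¬g ∨ ¬q ∨ ¬x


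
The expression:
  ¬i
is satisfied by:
  {i: False}


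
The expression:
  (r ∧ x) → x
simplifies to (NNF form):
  True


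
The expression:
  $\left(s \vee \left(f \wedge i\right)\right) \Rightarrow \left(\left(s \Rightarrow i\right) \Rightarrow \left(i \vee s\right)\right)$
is always true.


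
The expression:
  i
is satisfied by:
  {i: True}


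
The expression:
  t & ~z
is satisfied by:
  {t: True, z: False}


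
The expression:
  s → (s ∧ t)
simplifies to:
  t ∨ ¬s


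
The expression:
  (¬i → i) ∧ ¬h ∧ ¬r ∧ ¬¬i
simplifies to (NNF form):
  i ∧ ¬h ∧ ¬r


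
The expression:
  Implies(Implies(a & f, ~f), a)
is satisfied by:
  {a: True}


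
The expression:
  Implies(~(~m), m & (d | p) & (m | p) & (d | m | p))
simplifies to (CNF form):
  d | p | ~m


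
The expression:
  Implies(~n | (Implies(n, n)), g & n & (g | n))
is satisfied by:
  {g: True, n: True}


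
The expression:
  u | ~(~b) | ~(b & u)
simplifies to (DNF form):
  True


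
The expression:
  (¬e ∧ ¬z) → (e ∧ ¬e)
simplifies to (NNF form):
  e ∨ z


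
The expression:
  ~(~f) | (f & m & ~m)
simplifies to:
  f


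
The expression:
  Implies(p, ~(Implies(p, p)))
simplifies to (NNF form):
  ~p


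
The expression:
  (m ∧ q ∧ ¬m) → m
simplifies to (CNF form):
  True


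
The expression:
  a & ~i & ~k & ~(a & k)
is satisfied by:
  {a: True, i: False, k: False}


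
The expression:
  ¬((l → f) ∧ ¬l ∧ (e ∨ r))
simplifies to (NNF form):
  l ∨ (¬e ∧ ¬r)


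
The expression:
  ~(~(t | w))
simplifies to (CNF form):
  t | w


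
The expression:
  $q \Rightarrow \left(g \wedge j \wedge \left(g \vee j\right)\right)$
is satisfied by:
  {g: True, j: True, q: False}
  {g: True, j: False, q: False}
  {j: True, g: False, q: False}
  {g: False, j: False, q: False}
  {q: True, g: True, j: True}


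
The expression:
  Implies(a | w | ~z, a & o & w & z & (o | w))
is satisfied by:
  {o: True, z: True, w: False, a: False}
  {z: True, a: False, o: False, w: False}
  {a: True, w: True, o: True, z: True}


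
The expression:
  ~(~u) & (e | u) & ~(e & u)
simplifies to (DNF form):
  u & ~e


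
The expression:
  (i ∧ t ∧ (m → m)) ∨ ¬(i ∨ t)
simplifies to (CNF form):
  (i ∨ ¬i) ∧ (i ∨ ¬t) ∧ (t ∨ ¬i) ∧ (t ∨ ¬t)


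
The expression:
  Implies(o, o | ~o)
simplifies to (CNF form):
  True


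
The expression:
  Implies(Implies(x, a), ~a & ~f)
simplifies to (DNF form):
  (x & ~a) | (~a & ~f)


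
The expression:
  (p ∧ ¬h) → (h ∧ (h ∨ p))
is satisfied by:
  {h: True, p: False}
  {p: False, h: False}
  {p: True, h: True}


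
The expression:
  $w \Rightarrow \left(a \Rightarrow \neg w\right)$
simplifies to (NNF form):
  $\neg a \vee \neg w$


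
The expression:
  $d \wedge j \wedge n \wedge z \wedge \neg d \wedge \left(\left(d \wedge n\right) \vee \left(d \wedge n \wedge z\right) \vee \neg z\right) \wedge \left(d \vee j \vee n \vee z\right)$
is never true.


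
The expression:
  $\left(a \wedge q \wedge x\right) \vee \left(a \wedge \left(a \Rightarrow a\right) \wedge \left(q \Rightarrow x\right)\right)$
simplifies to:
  $a \wedge \left(x \vee \neg q\right)$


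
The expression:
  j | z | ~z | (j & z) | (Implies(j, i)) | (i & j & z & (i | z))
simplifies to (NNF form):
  True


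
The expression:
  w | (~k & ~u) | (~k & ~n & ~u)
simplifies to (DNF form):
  w | (~k & ~u)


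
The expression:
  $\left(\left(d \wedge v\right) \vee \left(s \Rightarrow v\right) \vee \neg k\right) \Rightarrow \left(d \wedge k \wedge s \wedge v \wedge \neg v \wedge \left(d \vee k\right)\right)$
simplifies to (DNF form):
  $k \wedge s \wedge \neg v$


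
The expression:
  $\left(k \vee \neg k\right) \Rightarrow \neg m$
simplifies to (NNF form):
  $\neg m$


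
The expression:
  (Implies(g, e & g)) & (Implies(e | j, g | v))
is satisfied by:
  {e: True, v: True, g: False, j: False}
  {j: True, e: True, v: True, g: False}
  {v: True, j: False, e: False, g: False}
  {j: True, v: True, e: False, g: False}
  {j: False, v: False, e: False, g: False}
  {g: True, e: True, v: True, j: False}
  {g: True, j: True, e: True, v: True}
  {g: True, e: True, j: False, v: False}
  {g: True, e: True, j: True, v: False}


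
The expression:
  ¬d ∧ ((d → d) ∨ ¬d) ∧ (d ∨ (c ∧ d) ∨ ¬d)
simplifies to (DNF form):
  ¬d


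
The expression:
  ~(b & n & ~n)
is always true.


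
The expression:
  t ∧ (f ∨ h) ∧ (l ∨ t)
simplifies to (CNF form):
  t ∧ (f ∨ h)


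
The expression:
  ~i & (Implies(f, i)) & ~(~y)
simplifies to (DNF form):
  y & ~f & ~i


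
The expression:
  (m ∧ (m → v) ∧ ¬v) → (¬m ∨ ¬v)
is always true.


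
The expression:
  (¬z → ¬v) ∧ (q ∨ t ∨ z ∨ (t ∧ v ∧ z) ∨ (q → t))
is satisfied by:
  {z: True, v: False}
  {v: False, z: False}
  {v: True, z: True}


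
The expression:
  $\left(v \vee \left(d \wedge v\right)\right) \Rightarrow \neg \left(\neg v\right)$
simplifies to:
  $\text{True}$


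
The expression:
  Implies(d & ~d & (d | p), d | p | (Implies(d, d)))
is always true.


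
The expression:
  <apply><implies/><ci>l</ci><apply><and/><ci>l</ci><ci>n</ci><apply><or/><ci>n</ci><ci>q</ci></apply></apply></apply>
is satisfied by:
  {n: True, l: False}
  {l: False, n: False}
  {l: True, n: True}


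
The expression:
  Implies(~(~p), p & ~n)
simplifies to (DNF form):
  ~n | ~p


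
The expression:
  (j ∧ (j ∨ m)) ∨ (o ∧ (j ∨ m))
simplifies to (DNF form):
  j ∨ (m ∧ o)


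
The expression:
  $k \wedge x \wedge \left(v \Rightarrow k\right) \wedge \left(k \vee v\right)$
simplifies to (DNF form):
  $k \wedge x$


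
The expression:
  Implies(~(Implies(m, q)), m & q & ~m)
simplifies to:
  q | ~m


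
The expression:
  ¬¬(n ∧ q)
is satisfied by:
  {q: True, n: True}


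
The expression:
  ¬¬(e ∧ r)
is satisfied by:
  {r: True, e: True}


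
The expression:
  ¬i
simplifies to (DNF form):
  ¬i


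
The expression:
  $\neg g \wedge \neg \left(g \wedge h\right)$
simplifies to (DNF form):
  $\neg g$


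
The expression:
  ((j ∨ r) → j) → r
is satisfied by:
  {r: True}


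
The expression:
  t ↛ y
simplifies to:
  t ∧ ¬y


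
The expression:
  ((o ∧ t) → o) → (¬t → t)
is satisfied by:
  {t: True}


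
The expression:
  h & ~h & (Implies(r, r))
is never true.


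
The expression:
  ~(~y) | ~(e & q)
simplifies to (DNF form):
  y | ~e | ~q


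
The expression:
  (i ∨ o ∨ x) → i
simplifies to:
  i ∨ (¬o ∧ ¬x)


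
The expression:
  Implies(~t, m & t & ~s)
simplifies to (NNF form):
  t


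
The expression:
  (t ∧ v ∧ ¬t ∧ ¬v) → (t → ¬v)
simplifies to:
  True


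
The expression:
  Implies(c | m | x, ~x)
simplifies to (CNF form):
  ~x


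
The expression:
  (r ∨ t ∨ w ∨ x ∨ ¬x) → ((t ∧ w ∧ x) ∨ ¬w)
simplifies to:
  (t ∧ x) ∨ ¬w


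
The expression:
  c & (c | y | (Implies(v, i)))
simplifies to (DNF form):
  c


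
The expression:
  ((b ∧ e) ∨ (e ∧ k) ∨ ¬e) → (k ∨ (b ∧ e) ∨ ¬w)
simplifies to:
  e ∨ k ∨ ¬w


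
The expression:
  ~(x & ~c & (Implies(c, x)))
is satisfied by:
  {c: True, x: False}
  {x: False, c: False}
  {x: True, c: True}


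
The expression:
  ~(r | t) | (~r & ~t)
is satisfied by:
  {r: False, t: False}


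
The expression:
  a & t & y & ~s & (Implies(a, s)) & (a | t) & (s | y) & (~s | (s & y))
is never true.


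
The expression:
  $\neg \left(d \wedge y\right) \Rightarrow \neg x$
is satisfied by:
  {y: True, d: True, x: False}
  {y: True, d: False, x: False}
  {d: True, y: False, x: False}
  {y: False, d: False, x: False}
  {y: True, x: True, d: True}


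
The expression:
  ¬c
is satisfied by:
  {c: False}


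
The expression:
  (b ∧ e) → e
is always true.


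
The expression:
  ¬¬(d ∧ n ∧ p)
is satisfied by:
  {p: True, d: True, n: True}


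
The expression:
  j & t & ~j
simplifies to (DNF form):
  False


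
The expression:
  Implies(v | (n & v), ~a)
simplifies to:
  ~a | ~v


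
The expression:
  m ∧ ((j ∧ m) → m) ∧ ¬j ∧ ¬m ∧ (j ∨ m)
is never true.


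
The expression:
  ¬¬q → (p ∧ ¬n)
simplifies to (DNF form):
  (p ∧ ¬n) ∨ ¬q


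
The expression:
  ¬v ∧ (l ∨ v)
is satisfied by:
  {l: True, v: False}


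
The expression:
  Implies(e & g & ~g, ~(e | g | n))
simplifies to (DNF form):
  True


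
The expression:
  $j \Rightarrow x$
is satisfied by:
  {x: True, j: False}
  {j: False, x: False}
  {j: True, x: True}


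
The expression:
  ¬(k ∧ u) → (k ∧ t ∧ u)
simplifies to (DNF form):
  k ∧ u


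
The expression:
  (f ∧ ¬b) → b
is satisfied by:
  {b: True, f: False}
  {f: False, b: False}
  {f: True, b: True}


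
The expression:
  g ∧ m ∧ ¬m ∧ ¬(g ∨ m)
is never true.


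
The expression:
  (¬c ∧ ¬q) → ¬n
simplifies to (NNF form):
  c ∨ q ∨ ¬n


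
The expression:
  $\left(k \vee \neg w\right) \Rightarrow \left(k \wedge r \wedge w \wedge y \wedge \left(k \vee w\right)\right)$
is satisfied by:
  {y: True, w: True, r: True, k: False}
  {y: True, w: True, r: False, k: False}
  {w: True, r: True, y: False, k: False}
  {w: True, y: False, r: False, k: False}
  {y: True, k: True, w: True, r: True}


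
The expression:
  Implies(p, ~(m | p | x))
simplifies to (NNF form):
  ~p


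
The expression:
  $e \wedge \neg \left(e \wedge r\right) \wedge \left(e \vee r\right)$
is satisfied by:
  {e: True, r: False}


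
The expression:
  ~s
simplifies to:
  ~s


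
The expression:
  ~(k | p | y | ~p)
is never true.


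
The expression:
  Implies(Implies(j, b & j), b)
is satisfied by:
  {b: True, j: True}
  {b: True, j: False}
  {j: True, b: False}


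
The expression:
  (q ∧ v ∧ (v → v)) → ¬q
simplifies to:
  ¬q ∨ ¬v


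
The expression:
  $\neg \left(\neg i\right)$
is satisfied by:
  {i: True}


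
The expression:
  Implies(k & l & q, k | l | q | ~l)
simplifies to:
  True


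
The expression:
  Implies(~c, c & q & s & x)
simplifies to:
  c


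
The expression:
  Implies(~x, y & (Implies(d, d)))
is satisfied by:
  {y: True, x: True}
  {y: True, x: False}
  {x: True, y: False}


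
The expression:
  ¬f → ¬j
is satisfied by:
  {f: True, j: False}
  {j: False, f: False}
  {j: True, f: True}


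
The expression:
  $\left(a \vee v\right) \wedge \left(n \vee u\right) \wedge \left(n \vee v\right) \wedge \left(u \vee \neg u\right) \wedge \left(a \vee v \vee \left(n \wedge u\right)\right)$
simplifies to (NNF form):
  $\left(a \wedge n\right) \vee \left(n \wedge v\right) \vee \left(u \wedge v\right)$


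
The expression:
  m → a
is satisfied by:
  {a: True, m: False}
  {m: False, a: False}
  {m: True, a: True}


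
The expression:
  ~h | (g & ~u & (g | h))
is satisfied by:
  {g: True, h: False, u: False}
  {g: False, h: False, u: False}
  {u: True, g: True, h: False}
  {u: True, g: False, h: False}
  {h: True, g: True, u: False}


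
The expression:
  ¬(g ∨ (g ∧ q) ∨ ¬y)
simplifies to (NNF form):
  y ∧ ¬g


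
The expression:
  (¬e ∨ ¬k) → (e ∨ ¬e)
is always true.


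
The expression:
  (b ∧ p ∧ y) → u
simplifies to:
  u ∨ ¬b ∨ ¬p ∨ ¬y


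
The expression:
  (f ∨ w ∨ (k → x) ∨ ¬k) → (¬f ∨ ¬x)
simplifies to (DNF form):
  ¬f ∨ ¬x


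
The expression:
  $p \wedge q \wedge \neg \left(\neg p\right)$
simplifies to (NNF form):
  $p \wedge q$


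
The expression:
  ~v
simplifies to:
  ~v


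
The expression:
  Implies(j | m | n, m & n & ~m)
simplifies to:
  ~j & ~m & ~n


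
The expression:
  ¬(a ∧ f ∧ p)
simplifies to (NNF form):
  ¬a ∨ ¬f ∨ ¬p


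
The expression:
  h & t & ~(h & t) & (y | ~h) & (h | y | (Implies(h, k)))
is never true.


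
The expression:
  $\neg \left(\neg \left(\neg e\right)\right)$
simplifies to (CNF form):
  $\neg e$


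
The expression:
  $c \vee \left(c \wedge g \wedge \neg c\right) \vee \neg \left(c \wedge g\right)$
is always true.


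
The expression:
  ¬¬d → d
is always true.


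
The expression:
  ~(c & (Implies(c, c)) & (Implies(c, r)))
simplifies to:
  ~c | ~r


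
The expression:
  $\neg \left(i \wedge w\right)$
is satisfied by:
  {w: False, i: False}
  {i: True, w: False}
  {w: True, i: False}


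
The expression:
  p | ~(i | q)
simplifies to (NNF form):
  p | (~i & ~q)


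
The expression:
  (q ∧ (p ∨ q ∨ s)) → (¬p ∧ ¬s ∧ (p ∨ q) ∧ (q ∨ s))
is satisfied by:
  {s: False, q: False, p: False}
  {p: True, s: False, q: False}
  {s: True, p: False, q: False}
  {p: True, s: True, q: False}
  {q: True, p: False, s: False}


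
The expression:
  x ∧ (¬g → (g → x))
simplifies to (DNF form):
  x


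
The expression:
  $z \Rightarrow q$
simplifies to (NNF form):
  $q \vee \neg z$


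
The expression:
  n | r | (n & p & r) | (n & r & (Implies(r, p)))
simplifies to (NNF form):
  n | r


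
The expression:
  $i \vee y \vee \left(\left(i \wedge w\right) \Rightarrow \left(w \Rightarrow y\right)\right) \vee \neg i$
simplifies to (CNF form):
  $\text{True}$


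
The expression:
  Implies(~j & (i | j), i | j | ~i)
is always true.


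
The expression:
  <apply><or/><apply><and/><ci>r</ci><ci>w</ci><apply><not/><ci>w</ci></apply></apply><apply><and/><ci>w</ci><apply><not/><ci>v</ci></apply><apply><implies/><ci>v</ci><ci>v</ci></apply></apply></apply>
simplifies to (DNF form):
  <apply><and/><ci>w</ci><apply><not/><ci>v</ci></apply></apply>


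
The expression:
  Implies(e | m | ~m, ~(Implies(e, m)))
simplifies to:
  e & ~m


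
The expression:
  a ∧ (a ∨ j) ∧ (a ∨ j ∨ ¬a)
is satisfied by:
  {a: True}


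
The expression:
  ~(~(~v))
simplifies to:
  ~v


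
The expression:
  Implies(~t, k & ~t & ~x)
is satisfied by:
  {t: True, k: True, x: False}
  {t: True, k: False, x: False}
  {x: True, t: True, k: True}
  {x: True, t: True, k: False}
  {k: True, x: False, t: False}


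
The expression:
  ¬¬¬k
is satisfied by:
  {k: False}


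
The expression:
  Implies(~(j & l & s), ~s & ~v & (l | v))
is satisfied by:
  {j: True, l: True, v: False, s: False}
  {l: True, j: False, v: False, s: False}
  {j: True, s: True, l: True, v: False}
  {j: True, s: True, v: True, l: True}


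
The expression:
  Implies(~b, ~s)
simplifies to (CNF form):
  b | ~s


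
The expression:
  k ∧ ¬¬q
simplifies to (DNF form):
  k ∧ q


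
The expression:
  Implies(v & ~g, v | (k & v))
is always true.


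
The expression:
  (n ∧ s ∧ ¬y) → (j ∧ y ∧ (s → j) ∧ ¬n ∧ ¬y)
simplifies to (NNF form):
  y ∨ ¬n ∨ ¬s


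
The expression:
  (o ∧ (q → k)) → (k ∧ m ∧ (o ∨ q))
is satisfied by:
  {q: True, m: True, k: False, o: False}
  {q: True, k: False, o: False, m: False}
  {m: True, k: False, o: False, q: False}
  {m: False, k: False, o: False, q: False}
  {q: True, m: True, k: True, o: False}
  {q: True, k: True, m: False, o: False}
  {m: True, k: True, q: False, o: False}
  {k: True, q: False, o: False, m: False}
  {m: True, q: True, o: True, k: False}
  {q: True, o: True, m: False, k: False}
  {q: True, m: True, o: True, k: True}
  {m: True, o: True, k: True, q: False}


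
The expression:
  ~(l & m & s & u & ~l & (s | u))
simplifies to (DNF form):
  True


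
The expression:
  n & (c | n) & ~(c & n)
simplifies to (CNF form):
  n & ~c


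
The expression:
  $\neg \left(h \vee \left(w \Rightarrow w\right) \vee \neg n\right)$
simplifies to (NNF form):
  $\text{False}$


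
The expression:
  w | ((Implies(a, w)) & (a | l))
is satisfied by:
  {w: True, l: True, a: False}
  {w: True, l: False, a: False}
  {a: True, w: True, l: True}
  {a: True, w: True, l: False}
  {l: True, a: False, w: False}


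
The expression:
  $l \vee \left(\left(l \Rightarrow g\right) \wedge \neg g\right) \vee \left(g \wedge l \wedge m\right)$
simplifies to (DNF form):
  $l \vee \neg g$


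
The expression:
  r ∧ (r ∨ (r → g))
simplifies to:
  r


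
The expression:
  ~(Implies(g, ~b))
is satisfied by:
  {b: True, g: True}


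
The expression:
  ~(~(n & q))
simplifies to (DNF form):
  n & q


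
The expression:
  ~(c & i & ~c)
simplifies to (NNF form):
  True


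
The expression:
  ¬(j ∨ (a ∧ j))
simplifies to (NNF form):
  ¬j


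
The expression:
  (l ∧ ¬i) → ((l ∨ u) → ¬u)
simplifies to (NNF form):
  i ∨ ¬l ∨ ¬u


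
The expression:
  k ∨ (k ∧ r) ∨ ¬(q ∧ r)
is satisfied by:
  {k: True, q: False, r: False}
  {q: False, r: False, k: False}
  {r: True, k: True, q: False}
  {r: True, q: False, k: False}
  {k: True, q: True, r: False}
  {q: True, k: False, r: False}
  {r: True, q: True, k: True}


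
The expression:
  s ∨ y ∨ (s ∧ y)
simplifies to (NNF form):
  s ∨ y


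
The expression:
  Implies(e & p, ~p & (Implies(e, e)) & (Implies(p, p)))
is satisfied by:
  {p: False, e: False}
  {e: True, p: False}
  {p: True, e: False}


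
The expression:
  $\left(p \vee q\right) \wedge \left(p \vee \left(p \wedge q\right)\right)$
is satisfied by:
  {p: True}


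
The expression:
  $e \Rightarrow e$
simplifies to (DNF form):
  $\text{True}$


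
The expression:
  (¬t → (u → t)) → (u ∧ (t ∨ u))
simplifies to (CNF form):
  u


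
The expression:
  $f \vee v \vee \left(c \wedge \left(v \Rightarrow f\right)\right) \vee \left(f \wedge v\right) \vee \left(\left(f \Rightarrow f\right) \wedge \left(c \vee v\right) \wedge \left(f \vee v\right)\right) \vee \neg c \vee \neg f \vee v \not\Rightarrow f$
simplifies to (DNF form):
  $\text{True}$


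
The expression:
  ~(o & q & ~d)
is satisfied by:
  {d: True, o: False, q: False}
  {o: False, q: False, d: False}
  {d: True, q: True, o: False}
  {q: True, o: False, d: False}
  {d: True, o: True, q: False}
  {o: True, d: False, q: False}
  {d: True, q: True, o: True}


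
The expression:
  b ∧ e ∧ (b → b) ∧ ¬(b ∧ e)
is never true.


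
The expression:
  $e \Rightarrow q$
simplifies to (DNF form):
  $q \vee \neg e$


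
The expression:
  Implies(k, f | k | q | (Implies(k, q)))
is always true.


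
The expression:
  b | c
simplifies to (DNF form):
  b | c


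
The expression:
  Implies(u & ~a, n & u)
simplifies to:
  a | n | ~u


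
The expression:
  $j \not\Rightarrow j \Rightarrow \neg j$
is always true.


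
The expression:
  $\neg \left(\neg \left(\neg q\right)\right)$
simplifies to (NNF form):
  $\neg q$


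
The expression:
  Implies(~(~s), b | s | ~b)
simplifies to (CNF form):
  True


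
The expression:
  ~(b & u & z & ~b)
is always true.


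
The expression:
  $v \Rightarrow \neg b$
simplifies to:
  $\neg b \vee \neg v$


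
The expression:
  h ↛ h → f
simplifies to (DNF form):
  True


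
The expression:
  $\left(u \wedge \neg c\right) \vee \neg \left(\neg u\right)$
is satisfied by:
  {u: True}


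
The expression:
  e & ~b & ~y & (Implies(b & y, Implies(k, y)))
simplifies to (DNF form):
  e & ~b & ~y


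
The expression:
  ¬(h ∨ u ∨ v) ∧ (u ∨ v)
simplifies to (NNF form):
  False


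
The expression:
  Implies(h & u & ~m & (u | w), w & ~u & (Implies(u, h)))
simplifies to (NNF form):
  m | ~h | ~u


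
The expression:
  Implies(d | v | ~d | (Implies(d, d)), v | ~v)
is always true.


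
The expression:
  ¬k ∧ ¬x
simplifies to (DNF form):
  ¬k ∧ ¬x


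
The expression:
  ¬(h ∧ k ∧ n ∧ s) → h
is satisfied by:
  {h: True}


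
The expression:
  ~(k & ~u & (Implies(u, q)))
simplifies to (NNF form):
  u | ~k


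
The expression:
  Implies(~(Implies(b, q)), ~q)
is always true.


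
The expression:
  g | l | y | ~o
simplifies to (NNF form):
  g | l | y | ~o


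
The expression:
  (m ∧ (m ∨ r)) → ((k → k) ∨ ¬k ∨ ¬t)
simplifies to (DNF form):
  True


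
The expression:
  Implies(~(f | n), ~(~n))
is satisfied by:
  {n: True, f: True}
  {n: True, f: False}
  {f: True, n: False}


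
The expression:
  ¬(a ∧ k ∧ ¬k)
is always true.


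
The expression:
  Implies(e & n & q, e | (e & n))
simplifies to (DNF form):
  True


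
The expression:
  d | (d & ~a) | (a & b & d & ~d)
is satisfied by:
  {d: True}


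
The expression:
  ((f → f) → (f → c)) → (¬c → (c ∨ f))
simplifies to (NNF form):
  c ∨ f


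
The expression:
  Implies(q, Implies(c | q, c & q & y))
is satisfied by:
  {y: True, c: True, q: False}
  {y: True, c: False, q: False}
  {c: True, y: False, q: False}
  {y: False, c: False, q: False}
  {y: True, q: True, c: True}


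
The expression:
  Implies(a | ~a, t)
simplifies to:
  t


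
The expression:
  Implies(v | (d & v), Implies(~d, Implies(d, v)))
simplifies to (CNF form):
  True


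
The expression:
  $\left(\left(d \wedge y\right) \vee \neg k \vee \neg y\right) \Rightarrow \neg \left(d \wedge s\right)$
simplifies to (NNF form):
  $\neg d \vee \neg s$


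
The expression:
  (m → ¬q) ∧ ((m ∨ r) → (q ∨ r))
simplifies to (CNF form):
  (r ∨ ¬m) ∧ (¬m ∨ ¬q)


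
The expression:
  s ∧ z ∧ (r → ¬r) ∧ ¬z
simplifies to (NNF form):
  False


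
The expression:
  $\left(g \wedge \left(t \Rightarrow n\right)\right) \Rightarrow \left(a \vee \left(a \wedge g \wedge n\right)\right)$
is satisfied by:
  {a: True, t: True, n: False, g: False}
  {a: True, n: False, g: False, t: False}
  {a: True, t: True, n: True, g: False}
  {a: True, n: True, g: False, t: False}
  {t: True, n: False, g: False, a: False}
  {t: False, n: False, g: False, a: False}
  {t: True, n: True, g: False, a: False}
  {n: True, t: False, g: False, a: False}
  {t: True, g: True, a: True, n: False}
  {g: True, a: True, t: False, n: False}
  {t: True, g: True, a: True, n: True}
  {g: True, a: True, n: True, t: False}
  {g: True, t: True, a: False, n: False}


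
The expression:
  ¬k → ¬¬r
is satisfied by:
  {r: True, k: True}
  {r: True, k: False}
  {k: True, r: False}


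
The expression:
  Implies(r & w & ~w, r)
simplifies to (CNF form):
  True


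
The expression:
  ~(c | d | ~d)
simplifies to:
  False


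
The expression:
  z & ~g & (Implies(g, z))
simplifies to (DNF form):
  z & ~g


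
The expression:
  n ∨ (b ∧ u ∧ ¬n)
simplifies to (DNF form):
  n ∨ (b ∧ u)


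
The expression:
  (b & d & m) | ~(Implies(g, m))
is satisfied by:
  {d: True, b: True, g: True, m: False}
  {d: True, g: True, b: False, m: False}
  {b: True, g: True, d: False, m: False}
  {g: True, d: False, b: False, m: False}
  {m: True, d: True, b: True, g: True}
  {m: True, d: True, b: True, g: False}


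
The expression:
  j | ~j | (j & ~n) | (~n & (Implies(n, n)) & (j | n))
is always true.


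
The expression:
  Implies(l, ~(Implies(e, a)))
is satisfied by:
  {e: True, l: False, a: False}
  {e: False, l: False, a: False}
  {a: True, e: True, l: False}
  {a: True, e: False, l: False}
  {l: True, e: True, a: False}


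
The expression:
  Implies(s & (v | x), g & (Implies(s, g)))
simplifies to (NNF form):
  g | ~s | (~v & ~x)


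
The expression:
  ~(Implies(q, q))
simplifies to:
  False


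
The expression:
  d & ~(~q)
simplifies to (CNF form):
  d & q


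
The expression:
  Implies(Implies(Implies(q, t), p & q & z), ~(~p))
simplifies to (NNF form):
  p | t | ~q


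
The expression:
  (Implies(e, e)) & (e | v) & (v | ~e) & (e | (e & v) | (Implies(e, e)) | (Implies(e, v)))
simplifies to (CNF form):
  v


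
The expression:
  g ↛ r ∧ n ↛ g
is never true.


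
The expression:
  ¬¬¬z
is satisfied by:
  {z: False}


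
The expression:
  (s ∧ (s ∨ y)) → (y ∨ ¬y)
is always true.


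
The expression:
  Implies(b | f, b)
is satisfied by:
  {b: True, f: False}
  {f: False, b: False}
  {f: True, b: True}


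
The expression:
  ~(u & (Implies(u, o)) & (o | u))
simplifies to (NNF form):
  ~o | ~u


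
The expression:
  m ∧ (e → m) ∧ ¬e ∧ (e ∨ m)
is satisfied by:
  {m: True, e: False}


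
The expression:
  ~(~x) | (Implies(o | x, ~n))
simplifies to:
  x | ~n | ~o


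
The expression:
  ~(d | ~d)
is never true.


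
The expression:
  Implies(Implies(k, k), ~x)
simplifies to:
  ~x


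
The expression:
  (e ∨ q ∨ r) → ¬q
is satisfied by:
  {q: False}


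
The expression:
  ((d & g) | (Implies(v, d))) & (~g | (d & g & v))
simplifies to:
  (d & v) | (~g & ~v)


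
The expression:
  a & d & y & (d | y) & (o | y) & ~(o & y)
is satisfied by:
  {a: True, d: True, y: True, o: False}


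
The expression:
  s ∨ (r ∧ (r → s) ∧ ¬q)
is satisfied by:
  {s: True}


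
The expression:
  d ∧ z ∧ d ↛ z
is never true.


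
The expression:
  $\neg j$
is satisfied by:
  {j: False}


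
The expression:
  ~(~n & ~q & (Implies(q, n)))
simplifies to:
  n | q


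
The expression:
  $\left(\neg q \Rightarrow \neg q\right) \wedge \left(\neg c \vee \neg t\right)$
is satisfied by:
  {c: False, t: False}
  {t: True, c: False}
  {c: True, t: False}


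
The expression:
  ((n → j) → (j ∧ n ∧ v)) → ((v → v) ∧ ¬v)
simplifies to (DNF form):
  ¬n ∨ ¬v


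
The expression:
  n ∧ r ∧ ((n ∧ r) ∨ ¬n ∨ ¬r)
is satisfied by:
  {r: True, n: True}


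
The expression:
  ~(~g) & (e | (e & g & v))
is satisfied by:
  {e: True, g: True}


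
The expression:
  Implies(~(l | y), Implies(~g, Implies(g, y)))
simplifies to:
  True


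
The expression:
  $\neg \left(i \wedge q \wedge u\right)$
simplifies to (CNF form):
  $\neg i \vee \neg q \vee \neg u$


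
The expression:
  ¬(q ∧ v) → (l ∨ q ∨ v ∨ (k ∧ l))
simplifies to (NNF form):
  l ∨ q ∨ v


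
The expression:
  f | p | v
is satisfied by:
  {v: True, p: True, f: True}
  {v: True, p: True, f: False}
  {v: True, f: True, p: False}
  {v: True, f: False, p: False}
  {p: True, f: True, v: False}
  {p: True, f: False, v: False}
  {f: True, p: False, v: False}


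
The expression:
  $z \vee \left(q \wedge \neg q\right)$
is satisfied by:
  {z: True}


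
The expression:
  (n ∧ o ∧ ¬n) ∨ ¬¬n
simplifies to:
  n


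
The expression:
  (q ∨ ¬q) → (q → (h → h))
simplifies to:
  True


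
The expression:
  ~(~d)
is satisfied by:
  {d: True}


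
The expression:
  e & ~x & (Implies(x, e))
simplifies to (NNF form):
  e & ~x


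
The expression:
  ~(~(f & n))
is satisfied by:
  {f: True, n: True}


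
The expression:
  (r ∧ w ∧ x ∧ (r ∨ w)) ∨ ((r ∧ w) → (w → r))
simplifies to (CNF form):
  True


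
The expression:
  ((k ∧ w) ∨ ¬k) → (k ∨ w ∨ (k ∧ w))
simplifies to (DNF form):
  k ∨ w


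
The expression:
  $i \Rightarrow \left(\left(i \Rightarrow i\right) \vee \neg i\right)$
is always true.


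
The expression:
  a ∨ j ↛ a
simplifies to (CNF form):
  a ∨ j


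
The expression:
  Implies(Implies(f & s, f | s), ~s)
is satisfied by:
  {s: False}
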